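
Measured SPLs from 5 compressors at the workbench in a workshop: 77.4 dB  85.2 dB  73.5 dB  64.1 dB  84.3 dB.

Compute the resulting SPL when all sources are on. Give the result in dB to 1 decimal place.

Sum in the linear (power) domain: Σ 10^(Lᵢ/10) = 10^(77.4/10) + 10^(85.2/10) + 10^(73.5/10) + 10^(64.1/10) + 10^(84.3/10) = 6.802e+08.
L_total = 10·log₁₀(6.802e+08) = 88.3 dB.

88.3 dB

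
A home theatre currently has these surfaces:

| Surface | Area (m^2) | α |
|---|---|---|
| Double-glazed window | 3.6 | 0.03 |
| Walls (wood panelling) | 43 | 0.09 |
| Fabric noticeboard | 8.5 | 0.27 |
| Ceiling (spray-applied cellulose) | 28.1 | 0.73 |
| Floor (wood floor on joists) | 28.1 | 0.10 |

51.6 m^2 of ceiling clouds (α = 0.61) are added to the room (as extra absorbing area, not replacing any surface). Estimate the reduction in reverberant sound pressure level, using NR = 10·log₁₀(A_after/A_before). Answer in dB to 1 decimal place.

Summing Sᵢαᵢ: 0.108 + 3.870 + 2.295 + 20.513 + 2.810 → A_before = 29.596 sabins.
Added absorption = 51.6 × 0.61 = 31.476 sabins.
A_after = 29.596 + 31.476 = 61.072 sabins.
Reduction = 10 log₁₀(A_after/A_before) = 10 log₁₀(2.0635) = 3.1 dB.

3.1 dB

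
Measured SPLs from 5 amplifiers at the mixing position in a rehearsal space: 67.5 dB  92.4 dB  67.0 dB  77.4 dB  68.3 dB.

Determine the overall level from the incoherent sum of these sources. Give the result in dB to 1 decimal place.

Sum in the linear (power) domain: Σ 10^(Lᵢ/10) = 10^(67.5/10) + 10^(92.4/10) + 10^(67.0/10) + 10^(77.4/10) + 10^(68.3/10) = 1.81e+09.
L_total = 10·log₁₀(1.81e+09) = 92.6 dB.

92.6 dB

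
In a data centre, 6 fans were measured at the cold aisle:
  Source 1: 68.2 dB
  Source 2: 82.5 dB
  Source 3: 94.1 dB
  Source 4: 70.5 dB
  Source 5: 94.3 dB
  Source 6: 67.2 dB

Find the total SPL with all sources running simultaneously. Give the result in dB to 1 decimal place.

Sum in the linear (power) domain: Σ 10^(Lᵢ/10) = 10^(68.2/10) + 10^(82.5/10) + 10^(94.1/10) + 10^(70.5/10) + 10^(94.3/10) + 10^(67.2/10) = 5.463e+09.
Back to dB: 10·log₁₀ Σ = 97.4 dB.

97.4 dB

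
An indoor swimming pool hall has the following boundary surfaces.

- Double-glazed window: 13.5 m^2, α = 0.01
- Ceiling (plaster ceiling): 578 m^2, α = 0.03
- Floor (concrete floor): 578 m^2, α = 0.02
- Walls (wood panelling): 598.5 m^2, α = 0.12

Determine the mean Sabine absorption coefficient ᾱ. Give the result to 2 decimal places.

Total surface area S = 1768.0 m^2.
Weighted sum Σ Sα = 100.855.
ᾱ = A/S = 0.06.

0.06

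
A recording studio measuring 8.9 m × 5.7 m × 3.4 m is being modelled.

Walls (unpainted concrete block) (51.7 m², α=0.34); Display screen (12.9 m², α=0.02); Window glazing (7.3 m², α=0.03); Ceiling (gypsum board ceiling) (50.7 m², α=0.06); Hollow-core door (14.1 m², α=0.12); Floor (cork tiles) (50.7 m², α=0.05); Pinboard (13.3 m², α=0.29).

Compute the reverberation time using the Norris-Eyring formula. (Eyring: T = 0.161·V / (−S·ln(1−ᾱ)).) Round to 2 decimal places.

0.88 s

S = Σ Sᵢ = 200.7 m².
Absorption A = 51.7·0.34 + 12.9·0.02 + 7.3·0.03 + 50.7·0.06 + 14.1·0.12 + 50.7·0.05 + 13.3·0.29 = 29.181 sabins.
ᾱ = 29.181 / 200.7 = 0.1454.
Eyring denominator: −S ln(1−ᾱ) = 31.534.
V = 8.9 × 5.7 × 3.4 = 172.482 m³.
T = 0.161·V/[−S·ln(1−ᾱ)] = 0.161·172.482/31.534 = 0.88 s.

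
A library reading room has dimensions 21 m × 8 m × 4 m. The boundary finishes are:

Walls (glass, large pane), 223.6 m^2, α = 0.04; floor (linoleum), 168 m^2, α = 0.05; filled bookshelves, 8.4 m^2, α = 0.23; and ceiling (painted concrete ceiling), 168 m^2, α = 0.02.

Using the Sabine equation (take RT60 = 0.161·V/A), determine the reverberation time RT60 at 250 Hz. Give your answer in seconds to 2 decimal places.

4.78 s

Equivalent absorption area: A = 223.6×0.04 + 168×0.05 + 8.4×0.23 + 168×0.02 = 22.636 m^2.
Room volume: 672 m³.
Sabine: RT60 = 0.161 × 672 / 22.636 = 4.78 s.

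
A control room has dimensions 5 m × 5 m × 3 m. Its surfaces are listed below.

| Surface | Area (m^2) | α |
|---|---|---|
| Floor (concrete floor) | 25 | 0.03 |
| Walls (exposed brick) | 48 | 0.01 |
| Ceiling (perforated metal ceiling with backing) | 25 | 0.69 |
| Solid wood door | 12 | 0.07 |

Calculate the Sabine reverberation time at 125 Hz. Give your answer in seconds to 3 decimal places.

0.625 s

Equivalent absorption area: A = 25×0.03 + 48×0.01 + 25×0.69 + 12×0.07 = 19.320 m^2.
Room volume: 75 m³.
T = 0.161 V/A = 0.161·75/19.320 = 0.625 s.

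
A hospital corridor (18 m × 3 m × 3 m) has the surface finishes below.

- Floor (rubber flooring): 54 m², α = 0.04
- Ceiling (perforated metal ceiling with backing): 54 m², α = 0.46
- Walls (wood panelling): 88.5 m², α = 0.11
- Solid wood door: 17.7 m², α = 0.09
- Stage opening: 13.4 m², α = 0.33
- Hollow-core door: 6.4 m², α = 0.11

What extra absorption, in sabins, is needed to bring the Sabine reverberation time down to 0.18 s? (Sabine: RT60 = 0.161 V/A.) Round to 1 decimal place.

Total absorption A₁ = 54×0.04 + 54×0.46 + 88.5×0.11 + 17.7×0.09 + 13.4×0.33 + 6.4×0.11
  = 2.160 + 24.840 + 9.735 + 1.593 + 4.422 + 0.704 = 43.454 m² sabins.
V = 162 m³. Required absorption A₂ = 0.161 × 162 / 0.18 = 144.900 sabins.
ΔA = A₂ − A₁ = 144.900 − 43.454 = 101.4 sabins.

101.4 sabins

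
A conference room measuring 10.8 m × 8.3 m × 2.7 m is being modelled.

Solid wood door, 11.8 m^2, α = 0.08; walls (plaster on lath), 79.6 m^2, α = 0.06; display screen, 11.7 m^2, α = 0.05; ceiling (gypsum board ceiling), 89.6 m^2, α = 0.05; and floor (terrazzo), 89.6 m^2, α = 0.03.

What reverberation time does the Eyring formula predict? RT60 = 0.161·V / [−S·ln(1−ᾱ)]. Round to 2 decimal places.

Total surface area S = 11.8 + 79.6 + 11.7 + 89.6 + 89.6 = 282.3 m^2.
Absorption A = 11.8·0.08 + 79.6·0.06 + 11.7·0.05 + 89.6·0.05 + 89.6·0.03 = 13.473 sabins.
Mean coefficient ᾱ = A/S = 0.0477.
Eyring denominator: −S ln(1−ᾱ) = 13.797.
V = 10.8 × 8.3 × 2.7 = 242.028 m³.
RT60 = 0.161 × 242.028 / 13.797 = 2.82 s.

2.82 sec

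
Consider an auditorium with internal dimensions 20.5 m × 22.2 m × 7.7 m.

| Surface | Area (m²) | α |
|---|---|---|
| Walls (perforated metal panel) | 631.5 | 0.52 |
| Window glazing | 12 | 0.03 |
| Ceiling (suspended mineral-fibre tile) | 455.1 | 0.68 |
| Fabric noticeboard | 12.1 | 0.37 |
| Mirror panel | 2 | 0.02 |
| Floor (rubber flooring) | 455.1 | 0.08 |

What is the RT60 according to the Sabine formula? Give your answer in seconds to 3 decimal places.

0.831 sec

Summing Sᵢαᵢ: 328.380 + 0.360 + 309.468 + 4.477 + 0.040 + 36.408 → A = 679.133 sabins.
Room volume: 3504.27 m³.
RT60 = 0.161 · V / A = 0.161 × 3504.27 / 679.133 = 0.831 s.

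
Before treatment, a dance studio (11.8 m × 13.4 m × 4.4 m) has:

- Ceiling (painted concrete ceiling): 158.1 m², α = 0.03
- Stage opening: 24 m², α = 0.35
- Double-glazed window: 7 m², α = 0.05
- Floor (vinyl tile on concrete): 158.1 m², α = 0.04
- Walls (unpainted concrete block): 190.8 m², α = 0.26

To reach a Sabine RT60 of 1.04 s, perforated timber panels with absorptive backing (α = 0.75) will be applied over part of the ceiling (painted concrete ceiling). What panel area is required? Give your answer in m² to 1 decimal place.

53.2

A₁ = Σ Sᵢαᵢ = 158.1×0.03 + 24×0.35 + 7×0.05 + 158.1×0.04 + 190.8×0.26 = 69.425 sabins.
V = 695.728 m³. Target absorption A₂ = 0.161 × 695.728 / 1.04 = 107.704 sabins.
Absorption to add: 107.704 − 69.425 = 38.279 sabins.
Net gain per m²: Δα = 0.75 − 0.03 = 0.72.
Panel area = 38.279 / 0.72 = 53.2 m².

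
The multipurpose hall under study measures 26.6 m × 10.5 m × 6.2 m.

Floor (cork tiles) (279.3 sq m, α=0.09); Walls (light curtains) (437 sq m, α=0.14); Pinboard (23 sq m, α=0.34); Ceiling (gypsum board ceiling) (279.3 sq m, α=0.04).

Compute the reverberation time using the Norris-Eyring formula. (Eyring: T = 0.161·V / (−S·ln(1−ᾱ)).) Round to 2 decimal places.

S = Σ Sᵢ = 1018.6 sq m.
Absorption A = 279.3·0.09 + 437·0.14 + 23·0.34 + 279.3·0.04 = 105.309 sabins.
Mean coefficient ᾱ = A/S = 0.1034.
−S·ln(1−ᾱ) = −1018.6 × ln(1 − 0.1034) = 111.176.
V = 26.6 × 10.5 × 6.2 = 1731.66 m³.
RT60 = 0.161 × 1731.66 / 111.176 = 2.51 s.

2.51 s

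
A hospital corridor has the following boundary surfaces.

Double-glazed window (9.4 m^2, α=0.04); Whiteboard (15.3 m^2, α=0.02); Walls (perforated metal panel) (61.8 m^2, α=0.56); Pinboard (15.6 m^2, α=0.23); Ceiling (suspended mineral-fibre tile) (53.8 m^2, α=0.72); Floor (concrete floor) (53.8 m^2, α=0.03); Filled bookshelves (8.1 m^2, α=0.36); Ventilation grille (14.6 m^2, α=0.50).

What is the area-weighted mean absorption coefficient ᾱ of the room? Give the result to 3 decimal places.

S = Σ Sᵢ = 9.4 + 15.3 + 61.8 + 15.6 + 53.8 + 53.8 + 8.1 + 14.6 = 232.4 m^2.
A = 9.4×0.04 + 15.3×0.02 + 61.8×0.56 + 15.6×0.23 + 53.8×0.72 + 53.8×0.03 + 8.1×0.36 + 14.6×0.50 = 89.444 sabins.
ᾱ = A/S = 0.385.

0.385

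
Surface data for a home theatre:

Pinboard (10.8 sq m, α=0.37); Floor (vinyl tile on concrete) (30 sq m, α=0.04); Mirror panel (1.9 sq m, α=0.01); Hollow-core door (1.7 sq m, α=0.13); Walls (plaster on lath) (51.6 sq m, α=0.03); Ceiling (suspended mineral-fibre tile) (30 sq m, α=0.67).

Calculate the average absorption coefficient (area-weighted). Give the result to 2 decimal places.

Total surface area S = 126.0 sq m.
A = 10.8*0.37 + 30*0.04 + 1.9*0.01 + 1.7*0.13 + 51.6*0.03 + 30*0.67 = 27.084 sabins.
ᾱ = A/S = 0.21.

0.21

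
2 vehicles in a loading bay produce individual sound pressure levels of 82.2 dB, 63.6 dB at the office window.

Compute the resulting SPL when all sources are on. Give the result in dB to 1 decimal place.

Converting to relative power and adding: 10^(82.2/10) + 10^(63.6/10) = 1.682e+08.
Back to dB: 10·log₁₀ Σ = 82.3 dB.

82.3 dB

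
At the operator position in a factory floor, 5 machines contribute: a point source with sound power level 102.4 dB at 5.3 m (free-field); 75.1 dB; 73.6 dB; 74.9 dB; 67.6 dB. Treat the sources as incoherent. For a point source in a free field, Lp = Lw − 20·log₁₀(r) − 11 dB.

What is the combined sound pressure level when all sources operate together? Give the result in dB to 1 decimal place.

Source at 5.3 m: Lp = 102.4 − 20·log₁₀(5.3) − 11 = 76.9 dB.
Σ 10^(Lᵢ/10) = 1.409e+08.
Back to dB: 10·log₁₀ Σ = 81.5 dB.

81.5 dB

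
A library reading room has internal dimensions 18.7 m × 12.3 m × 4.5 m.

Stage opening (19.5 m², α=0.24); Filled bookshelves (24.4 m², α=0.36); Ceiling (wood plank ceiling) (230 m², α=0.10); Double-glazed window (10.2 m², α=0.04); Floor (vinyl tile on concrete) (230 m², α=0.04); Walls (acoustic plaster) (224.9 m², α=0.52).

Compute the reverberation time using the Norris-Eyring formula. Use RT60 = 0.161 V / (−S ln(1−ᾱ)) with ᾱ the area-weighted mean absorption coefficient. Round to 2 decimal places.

0.90 s

Total surface area S = 19.5 + 24.4 + 230 + 10.2 + 230 + 224.9 = 739.0 m².
Σ(Sᵢαᵢ) = 19.5·0.24 + 24.4·0.36 + 230·0.10 + 10.2·0.04 + 230·0.04 + 224.9·0.52 = 163.020.
Mean coefficient ᾱ = A/S = 0.2206.
−S·ln(1−ᾱ) = −739.0 × ln(1 − 0.2206) = 184.182.
V = 18.7 × 12.3 × 4.5 = 1035.045 m³.
RT60 = 0.161 × 1035.045 / 184.182 = 0.90 s.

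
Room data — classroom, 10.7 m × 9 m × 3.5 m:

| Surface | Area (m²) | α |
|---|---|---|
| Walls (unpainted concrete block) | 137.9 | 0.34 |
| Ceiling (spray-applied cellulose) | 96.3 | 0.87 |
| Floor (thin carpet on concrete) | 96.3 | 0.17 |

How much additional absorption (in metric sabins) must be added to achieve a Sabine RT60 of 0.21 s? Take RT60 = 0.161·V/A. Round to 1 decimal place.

Total absorption A₁ = 137.9×0.34 + 96.3×0.87 + 96.3×0.17
  = 46.886 + 83.781 + 16.371 = 147.038 m² sabins.
Target A₂ = 0.161·337.05/0.21 = 258.405 sabins (V = 337.05 m³).
Additional absorption ΔA = 258.405 − 147.038 = 111.4 sabins.

111.4 sabins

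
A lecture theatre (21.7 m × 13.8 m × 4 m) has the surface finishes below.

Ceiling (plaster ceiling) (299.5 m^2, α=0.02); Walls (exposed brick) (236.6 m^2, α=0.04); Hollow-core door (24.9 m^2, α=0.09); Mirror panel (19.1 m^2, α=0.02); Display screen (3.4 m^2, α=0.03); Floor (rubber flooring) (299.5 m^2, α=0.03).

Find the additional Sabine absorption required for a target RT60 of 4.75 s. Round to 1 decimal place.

A₁ = Σ Sᵢαᵢ = 299.5*0.02 + 236.6*0.04 + 24.9*0.09 + 19.1*0.02 + 3.4*0.03 + 299.5*0.03 = 27.164 sabins.
Target A₂ = 0.161·1197.84/4.75 = 40.600 sabins (V = 1197.84 m³).
Additional absorption ΔA = 40.600 − 27.164 = 13.4 sabins.

13.4 sabins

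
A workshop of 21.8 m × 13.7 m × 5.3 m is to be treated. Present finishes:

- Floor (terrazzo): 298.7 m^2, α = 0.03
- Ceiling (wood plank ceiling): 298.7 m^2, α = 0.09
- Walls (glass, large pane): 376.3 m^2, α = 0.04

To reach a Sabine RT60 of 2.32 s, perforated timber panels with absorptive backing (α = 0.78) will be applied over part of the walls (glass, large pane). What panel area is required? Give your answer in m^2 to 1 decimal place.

A₁ = Σ Sᵢαᵢ = 298.7·0.03 + 298.7·0.09 + 376.3·0.04 = 50.896 sabins.
Required A₂ = 0.161·1582.898/2.32 = 109.848 sabins.
Absorption to add: 109.848 − 50.896 = 58.952 sabins.
Each m^2 of panel replacing the walls (glass, large pane) adds (0.78 − 0.04) = 0.74 sabins.
Panel area = 58.952 / 0.74 = 79.7 m^2.

79.7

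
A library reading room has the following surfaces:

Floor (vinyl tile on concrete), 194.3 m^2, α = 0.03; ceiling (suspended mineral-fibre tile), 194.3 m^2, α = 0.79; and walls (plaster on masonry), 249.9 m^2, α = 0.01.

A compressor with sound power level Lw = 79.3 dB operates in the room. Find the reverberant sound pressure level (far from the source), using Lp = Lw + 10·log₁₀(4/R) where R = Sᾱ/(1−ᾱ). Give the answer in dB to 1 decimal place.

Σ(Sᵢαᵢ) = 194.3×0.03 + 194.3×0.79 + 249.9×0.01 = 161.825; total area S = 638.5 m^2.
ᾱ = 161.825/638.5 = 0.2534; R = Sᾱ/(1−ᾱ) = 161.825/(1−0.2534) = 216.749 m^2.
Lp = 79.3 + 10·log₁₀(4/216.749) = 79.3 + (-17.34) = 62.0 dB.

62.0 dB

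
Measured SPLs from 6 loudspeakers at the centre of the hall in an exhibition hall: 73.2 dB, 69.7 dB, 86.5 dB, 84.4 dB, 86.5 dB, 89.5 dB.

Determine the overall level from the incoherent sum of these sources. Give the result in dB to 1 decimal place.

93.2 dB

Σ 10^(Lᵢ/10) = 2.09e+09.
Combined level = 10 log₁₀(2.09e+09) = 93.2 dB.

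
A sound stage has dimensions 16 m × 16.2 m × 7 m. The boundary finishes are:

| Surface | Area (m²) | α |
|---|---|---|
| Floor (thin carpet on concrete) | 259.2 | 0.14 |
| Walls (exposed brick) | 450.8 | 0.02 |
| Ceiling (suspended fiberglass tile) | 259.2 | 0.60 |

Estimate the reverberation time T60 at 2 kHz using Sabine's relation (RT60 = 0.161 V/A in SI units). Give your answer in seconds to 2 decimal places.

1.45 sec

Equivalent absorption area: A = 259.2*0.14 + 450.8*0.02 + 259.2*0.60 = 200.824 m².
V = 16·16.2·7 = 1814.4 m³.
Sabine: RT60 = 0.161 × 1814.4 / 200.824 = 1.45 s.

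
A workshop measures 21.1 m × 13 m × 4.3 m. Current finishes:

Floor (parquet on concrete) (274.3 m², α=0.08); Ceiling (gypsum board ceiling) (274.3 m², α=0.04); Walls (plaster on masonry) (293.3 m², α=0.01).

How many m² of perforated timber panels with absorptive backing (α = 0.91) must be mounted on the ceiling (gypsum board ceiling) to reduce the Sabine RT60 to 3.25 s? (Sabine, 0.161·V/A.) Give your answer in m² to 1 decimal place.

Summing Sᵢαᵢ: 21.944 + 10.972 + 2.933 → A₁ = 35.849 sabins.
Required A₂ = 0.161·1179.49/3.25 = 58.430 sabins.
ΔA needed = 58.430 − 35.849 = 22.581 sabins.
Net gain per m²: Δα = 0.91 − 0.04 = 0.87.
Panel area = 22.581 / 0.87 = 26.0 m².

26.0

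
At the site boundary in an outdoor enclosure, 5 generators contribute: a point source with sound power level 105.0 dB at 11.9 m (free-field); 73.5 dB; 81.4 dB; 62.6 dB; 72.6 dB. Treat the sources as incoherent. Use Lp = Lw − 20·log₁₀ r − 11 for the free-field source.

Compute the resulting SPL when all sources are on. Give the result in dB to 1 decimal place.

83.0 dB

Source at 11.9 m: Lp = 105.0 − 20·log₁₀(11.9) − 11 = 72.5 dB.
Σ 10^(Lᵢ/10) = 1.982e+08.
L_total = 10·log₁₀(1.982e+08) = 83.0 dB.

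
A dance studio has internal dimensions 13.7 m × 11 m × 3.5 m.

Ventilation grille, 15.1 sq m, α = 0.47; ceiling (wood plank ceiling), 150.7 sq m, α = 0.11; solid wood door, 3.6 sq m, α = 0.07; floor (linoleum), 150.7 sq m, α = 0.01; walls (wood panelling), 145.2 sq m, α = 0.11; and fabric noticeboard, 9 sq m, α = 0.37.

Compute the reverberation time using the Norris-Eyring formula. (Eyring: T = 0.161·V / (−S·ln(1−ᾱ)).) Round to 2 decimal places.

1.81 s

S = Σ Sᵢ = 474.3 sq m.
Σ(Sᵢαᵢ) = 15.1·0.47 + 150.7·0.11 + 3.6·0.07 + 150.7·0.01 + 145.2·0.11 + 9·0.37 = 44.735.
Mean coefficient ᾱ = A/S = 0.0943.
−S·ln(1−ᾱ) = −474.3 × ln(1 − 0.0943) = 46.978.
V = 13.7 × 11 × 3.5 = 527.45 m³.
RT60 = 0.161 × 527.45 / 46.978 = 1.81 s.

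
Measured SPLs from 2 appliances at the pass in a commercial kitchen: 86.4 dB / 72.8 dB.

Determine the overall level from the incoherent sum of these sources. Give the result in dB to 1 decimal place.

86.6 dB

Converting to relative power and adding: 10^(86.4/10) + 10^(72.8/10) = 4.556e+08.
Combined level = 10 log₁₀(4.556e+08) = 86.6 dB.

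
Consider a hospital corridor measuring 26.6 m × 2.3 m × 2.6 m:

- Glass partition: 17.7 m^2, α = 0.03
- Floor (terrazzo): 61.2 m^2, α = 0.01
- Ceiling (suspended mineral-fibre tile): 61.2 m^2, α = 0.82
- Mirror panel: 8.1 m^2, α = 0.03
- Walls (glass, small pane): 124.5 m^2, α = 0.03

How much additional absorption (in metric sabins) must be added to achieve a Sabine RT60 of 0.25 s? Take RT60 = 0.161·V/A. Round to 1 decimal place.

Summing Sᵢαᵢ: 0.531 + 0.612 + 50.184 + 0.243 + 3.735 → A₁ = 55.305 sabins.
V = 159.068 m³. Required absorption A₂ = 0.161 × 159.068 / 0.25 = 102.440 sabins.
Additional absorption ΔA = 102.440 − 55.305 = 47.1 sabins.

47.1 sabins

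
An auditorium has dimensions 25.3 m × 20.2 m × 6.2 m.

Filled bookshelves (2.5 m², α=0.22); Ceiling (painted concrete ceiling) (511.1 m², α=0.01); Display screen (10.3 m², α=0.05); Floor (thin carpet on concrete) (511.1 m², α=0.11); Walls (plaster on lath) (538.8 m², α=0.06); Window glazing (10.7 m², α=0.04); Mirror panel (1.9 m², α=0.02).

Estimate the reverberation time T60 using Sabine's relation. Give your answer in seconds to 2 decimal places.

Total absorption A = 2.5×0.22 + 511.1×0.01 + 10.3×0.05 + 511.1×0.11 + 538.8×0.06 + 10.7×0.04 + 1.9×0.02
  = 0.550 + 5.111 + 0.515 + 56.221 + 32.328 + 0.428 + 0.038 = 95.191 m² sabins.
V = 25.3·20.2·6.2 = 3168.572 m³.
Sabine: RT60 = 0.161 × 3168.572 / 95.191 = 5.36 s.

5.36 s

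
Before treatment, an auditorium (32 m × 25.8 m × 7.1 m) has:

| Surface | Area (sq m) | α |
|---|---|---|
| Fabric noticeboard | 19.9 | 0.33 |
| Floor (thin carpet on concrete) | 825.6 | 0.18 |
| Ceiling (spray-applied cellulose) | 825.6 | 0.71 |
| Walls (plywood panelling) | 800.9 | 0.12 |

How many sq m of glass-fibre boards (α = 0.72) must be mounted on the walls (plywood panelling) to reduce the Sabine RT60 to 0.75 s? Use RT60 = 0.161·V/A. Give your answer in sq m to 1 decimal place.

701.4

Summing Sᵢαᵢ: 6.567 + 148.608 + 586.176 + 96.108 → A₁ = 837.459 sabins.
Required A₂ = 0.161·5861.76/0.75 = 1258.324 sabins.
ΔA needed = 1258.324 − 837.459 = 420.865 sabins.
Each sq m of panel replacing the walls (plywood panelling) adds (0.72 − 0.12) = 0.60 sabins.
Panel area = 420.865 / 0.60 = 701.4 sq m.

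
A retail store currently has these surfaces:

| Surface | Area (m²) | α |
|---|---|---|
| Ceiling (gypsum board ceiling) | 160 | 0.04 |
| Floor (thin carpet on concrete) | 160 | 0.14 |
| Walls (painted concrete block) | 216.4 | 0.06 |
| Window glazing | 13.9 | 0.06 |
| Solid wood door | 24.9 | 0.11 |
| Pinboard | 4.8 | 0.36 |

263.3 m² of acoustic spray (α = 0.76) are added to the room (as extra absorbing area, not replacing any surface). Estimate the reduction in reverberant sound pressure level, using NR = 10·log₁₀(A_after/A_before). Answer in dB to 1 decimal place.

7.2 dB

A_before = Σ Sᵢαᵢ = 160*0.04 + 160*0.14 + 216.4*0.06 + 13.9*0.06 + 24.9*0.11 + 4.8*0.36 = 47.085 sabins.
Added absorption = 263.3 × 0.76 = 200.108 sabins.
A_after = 47.085 + 200.108 = 247.193 sabins.
NR = 10·log₁₀(247.193/47.085) = 7.2 dB.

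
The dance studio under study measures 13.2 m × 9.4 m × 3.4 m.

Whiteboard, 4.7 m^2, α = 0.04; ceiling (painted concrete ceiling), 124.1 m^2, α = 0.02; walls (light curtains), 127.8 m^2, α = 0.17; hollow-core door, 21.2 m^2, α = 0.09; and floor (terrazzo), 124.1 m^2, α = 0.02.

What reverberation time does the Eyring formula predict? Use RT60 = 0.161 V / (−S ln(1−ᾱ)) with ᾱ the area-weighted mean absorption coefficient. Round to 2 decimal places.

2.27 sec

S = Σ Sᵢ = 401.9 m^2.
Absorption A = 4.7·0.04 + 124.1·0.02 + 127.8·0.17 + 21.2·0.09 + 124.1·0.02 = 28.786 sabins.
ᾱ = 28.786 / 401.9 = 0.0716.
Eyring denominator: −S ln(1−ᾱ) = 29.858.
V = 13.2 × 9.4 × 3.4 = 421.872 m³.
RT60 = 0.161 × 421.872 / 29.858 = 2.27 s.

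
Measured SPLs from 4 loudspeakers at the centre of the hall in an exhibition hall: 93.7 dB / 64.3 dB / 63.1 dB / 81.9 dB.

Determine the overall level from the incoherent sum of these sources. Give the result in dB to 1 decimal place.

Σ 10^(Lᵢ/10) = 2.504e+09.
Back to dB: 10·log₁₀ Σ = 94.0 dB.

94.0 dB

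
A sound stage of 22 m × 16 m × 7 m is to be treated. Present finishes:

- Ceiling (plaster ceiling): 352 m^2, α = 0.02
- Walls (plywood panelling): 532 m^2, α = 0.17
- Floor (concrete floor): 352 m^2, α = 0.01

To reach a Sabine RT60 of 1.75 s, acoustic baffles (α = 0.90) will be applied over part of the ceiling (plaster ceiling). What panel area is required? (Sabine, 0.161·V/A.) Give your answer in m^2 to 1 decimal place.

Summing Sᵢαᵢ: 7.040 + 90.440 + 3.520 → A₁ = 101.000 sabins.
Required A₂ = 0.161·2464/1.75 = 226.688 sabins.
ΔA needed = 226.688 − 101.000 = 125.688 sabins.
Net gain per m^2: Δα = 0.90 − 0.02 = 0.88.
Panel area = 125.688 / 0.88 = 142.8 m^2.

142.8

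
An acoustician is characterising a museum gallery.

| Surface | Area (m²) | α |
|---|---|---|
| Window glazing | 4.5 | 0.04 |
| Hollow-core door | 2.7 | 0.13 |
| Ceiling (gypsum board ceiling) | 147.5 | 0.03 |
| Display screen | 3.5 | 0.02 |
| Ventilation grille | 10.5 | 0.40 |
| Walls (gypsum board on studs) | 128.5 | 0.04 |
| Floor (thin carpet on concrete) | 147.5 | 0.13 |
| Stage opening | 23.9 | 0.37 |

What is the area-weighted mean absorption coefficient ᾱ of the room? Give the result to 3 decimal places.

0.090

S = Σ Sᵢ = 4.5 + 2.7 + 147.5 + 3.5 + 10.5 + 128.5 + 147.5 + 23.9 = 468.6 m².
A = 4.5×0.04 + 2.7×0.13 + 147.5×0.03 + 3.5×0.02 + 10.5×0.40 + 128.5×0.04 + 147.5×0.13 + 23.9×0.37 = 42.384 sabins.
ᾱ = 42.384 / 468.6 = 0.090.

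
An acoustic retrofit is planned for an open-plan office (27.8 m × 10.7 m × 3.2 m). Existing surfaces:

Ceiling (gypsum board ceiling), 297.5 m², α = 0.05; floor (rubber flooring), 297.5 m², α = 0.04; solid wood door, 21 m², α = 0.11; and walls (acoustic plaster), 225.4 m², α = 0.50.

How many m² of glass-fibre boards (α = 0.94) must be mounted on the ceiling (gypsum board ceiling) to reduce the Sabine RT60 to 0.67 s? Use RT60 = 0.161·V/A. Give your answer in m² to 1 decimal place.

A₁ = Σ Sᵢαᵢ = 297.5·0.05 + 297.5·0.04 + 21·0.11 + 225.4·0.50 = 141.785 sabins.
Required A₂ = 0.161·951.872/0.67 = 228.733 sabins.
ΔA needed = 228.733 − 141.785 = 86.948 sabins.
Each m² of panel replacing the ceiling (gypsum board ceiling) adds (0.94 − 0.05) = 0.89 sabins.
Area = ΔA/Δα = 86.948/0.89 = 97.7 m².

97.7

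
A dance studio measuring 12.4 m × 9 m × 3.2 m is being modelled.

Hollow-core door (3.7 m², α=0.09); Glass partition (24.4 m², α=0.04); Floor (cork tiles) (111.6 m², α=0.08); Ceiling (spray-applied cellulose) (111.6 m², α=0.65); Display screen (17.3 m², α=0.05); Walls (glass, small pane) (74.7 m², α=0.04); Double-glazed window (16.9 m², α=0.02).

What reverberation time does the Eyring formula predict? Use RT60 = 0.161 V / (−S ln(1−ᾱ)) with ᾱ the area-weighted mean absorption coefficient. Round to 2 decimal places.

0.58 sec

S = Σ Sᵢ = 360.2 m².
Absorption A = 3.7×0.09 + 24.4×0.04 + 111.6×0.08 + 111.6×0.65 + 17.3×0.05 + 74.7×0.04 + 16.9×0.02 = 86.968 sabins.
ᾱ = 86.968 / 360.2 = 0.2414.
−S·ln(1−ᾱ) = −360.2 × ln(1 − 0.2414) = 99.516.
V = 12.4 × 9 × 3.2 = 357.12 m³.
RT60 = 0.161 × 357.12 / 99.516 = 0.58 s.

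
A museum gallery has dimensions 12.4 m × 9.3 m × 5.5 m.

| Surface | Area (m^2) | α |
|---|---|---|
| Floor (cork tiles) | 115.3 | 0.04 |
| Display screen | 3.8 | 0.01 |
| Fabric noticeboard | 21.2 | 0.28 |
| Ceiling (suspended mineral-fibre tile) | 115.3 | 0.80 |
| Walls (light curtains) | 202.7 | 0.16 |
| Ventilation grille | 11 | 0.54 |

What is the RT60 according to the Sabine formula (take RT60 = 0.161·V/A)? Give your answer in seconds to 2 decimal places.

0.72 seconds

A = Σ Sᵢαᵢ = 115.3×0.04 + 3.8×0.01 + 21.2×0.28 + 115.3×0.80 + 202.7×0.16 + 11×0.54 = 141.198 sabins.
Volume V = 12.4 × 9.3 × 5.5 = 634.26 m³.
Sabine: RT60 = 0.161 × 634.26 / 141.198 = 0.72 s.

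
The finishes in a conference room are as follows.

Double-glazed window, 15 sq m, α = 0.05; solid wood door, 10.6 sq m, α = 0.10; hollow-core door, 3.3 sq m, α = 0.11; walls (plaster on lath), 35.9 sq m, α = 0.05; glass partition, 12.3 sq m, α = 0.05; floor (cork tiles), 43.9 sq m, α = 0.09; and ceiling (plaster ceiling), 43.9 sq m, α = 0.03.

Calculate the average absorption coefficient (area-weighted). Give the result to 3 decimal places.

0.060

S = Σ Sᵢ = 15 + 10.6 + 3.3 + 35.9 + 12.3 + 43.9 + 43.9 = 164.9 sq m.
Weighted sum Σ Sα = 9.851.
ᾱ = A/S = 0.060.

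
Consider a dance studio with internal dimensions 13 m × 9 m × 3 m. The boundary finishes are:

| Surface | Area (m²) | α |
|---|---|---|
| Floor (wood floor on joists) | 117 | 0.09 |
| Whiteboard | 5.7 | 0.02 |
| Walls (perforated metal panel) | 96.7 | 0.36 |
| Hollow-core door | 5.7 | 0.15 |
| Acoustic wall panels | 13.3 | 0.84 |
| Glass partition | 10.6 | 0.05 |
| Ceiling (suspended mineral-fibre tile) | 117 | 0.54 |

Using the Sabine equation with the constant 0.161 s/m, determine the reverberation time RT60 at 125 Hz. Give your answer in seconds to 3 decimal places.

Summing Sᵢαᵢ: 10.530 + 0.114 + 34.812 + 0.855 + 11.172 + 0.530 + 63.180 → A = 121.193 sabins.
Room volume: 351 m³.
RT60 = 0.161 · V / A = 0.161 × 351 / 121.193 = 0.466 s.

0.466 sec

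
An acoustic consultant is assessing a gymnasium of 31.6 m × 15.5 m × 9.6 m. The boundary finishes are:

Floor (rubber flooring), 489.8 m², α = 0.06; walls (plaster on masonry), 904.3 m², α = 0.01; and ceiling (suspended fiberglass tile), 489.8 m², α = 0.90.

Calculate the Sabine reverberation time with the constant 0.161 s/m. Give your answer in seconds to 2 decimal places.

1.58 s

A = Σ Sᵢαᵢ = 489.8*0.06 + 904.3*0.01 + 489.8*0.90 = 479.251 sabins.
Room volume: 4702.08 m³.
RT60 = 0.161 · V / A = 0.161 × 4702.08 / 479.251 = 1.58 s.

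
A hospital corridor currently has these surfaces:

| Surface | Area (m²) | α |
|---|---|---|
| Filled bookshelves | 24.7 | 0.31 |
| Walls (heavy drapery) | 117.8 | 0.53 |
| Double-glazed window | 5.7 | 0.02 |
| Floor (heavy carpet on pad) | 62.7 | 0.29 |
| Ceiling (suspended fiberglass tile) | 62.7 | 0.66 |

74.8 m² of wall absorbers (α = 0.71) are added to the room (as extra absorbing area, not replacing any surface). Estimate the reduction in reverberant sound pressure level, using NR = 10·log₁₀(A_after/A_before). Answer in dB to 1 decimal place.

Summing Sᵢαᵢ: 7.657 + 62.434 + 0.114 + 18.183 + 41.382 → A_before = 129.770 sabins.
Treatment contributes 74.8·0.71 = 53.108 sabins.
A_after = 129.770 + 53.108 = 182.878 sabins.
NR = 10·log₁₀(182.878/129.770) = 1.5 dB.

1.5 dB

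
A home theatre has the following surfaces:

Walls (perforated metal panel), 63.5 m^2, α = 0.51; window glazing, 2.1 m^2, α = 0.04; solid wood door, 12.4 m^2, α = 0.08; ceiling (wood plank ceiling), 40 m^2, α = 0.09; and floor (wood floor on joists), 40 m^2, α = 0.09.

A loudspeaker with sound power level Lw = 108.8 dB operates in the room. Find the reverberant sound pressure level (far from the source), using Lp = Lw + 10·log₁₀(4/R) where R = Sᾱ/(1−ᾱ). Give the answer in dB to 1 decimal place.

97.4 dB

Σ(Sᵢαᵢ) = 63.5×0.51 + 2.1×0.04 + 12.4×0.08 + 40×0.09 + 40×0.09 = 40.661; total area S = 158.0 m^2.
ᾱ = 40.661/158.0 = 0.2573; R = Sᾱ/(1−ᾱ) = 40.661/(1−0.2573) = 54.748 m^2.
Lp = Lw + 10 log₁₀(4/R) = 108.8 -11.36 = 97.4 dB.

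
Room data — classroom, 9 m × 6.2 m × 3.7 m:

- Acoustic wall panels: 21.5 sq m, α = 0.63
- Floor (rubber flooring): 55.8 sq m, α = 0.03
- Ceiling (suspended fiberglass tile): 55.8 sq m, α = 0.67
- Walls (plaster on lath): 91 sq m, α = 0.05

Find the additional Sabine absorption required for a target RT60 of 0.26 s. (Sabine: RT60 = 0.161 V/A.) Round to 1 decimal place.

70.7 sabins

Equivalent absorption area: A₁ = 21.5·0.63 + 55.8·0.03 + 55.8·0.67 + 91·0.05 = 57.155 sq m.
Target A₂ = 0.161·206.46/0.26 = 127.846 sabins (V = 206.46 m³).
Additional absorption ΔA = 127.846 − 57.155 = 70.7 sabins.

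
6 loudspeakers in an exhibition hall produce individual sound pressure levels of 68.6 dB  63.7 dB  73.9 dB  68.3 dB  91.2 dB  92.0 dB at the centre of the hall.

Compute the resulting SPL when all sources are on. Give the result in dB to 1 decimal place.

94.7 dB

Σ 10^(Lᵢ/10) = 2.944e+09.
Back to dB: 10·log₁₀ Σ = 94.7 dB.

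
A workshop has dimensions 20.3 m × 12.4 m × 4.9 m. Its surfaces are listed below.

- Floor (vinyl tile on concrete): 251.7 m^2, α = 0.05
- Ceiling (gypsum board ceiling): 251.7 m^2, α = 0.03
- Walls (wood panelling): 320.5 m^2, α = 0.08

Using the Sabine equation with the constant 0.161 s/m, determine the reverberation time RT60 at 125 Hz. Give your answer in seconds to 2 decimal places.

Total absorption A = 251.7×0.05 + 251.7×0.03 + 320.5×0.08
  = 12.585 + 7.551 + 25.640 = 45.776 m^2 sabins.
V = 20.3·12.4·4.9 = 1233.428 m³.
RT60 = 0.161 · V / A = 0.161 × 1233.428 / 45.776 = 4.34 s.

4.34 s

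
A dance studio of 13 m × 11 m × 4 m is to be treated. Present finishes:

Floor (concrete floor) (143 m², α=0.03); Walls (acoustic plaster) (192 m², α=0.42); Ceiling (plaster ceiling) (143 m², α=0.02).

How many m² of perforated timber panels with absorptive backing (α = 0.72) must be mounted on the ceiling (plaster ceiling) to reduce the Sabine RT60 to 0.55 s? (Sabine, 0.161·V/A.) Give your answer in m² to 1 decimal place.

A₁ = Σ Sᵢαᵢ = 143*0.03 + 192*0.42 + 143*0.02 = 87.790 sabins.
Required A₂ = 0.161·572/0.55 = 167.440 sabins.
ΔA needed = 167.440 − 87.790 = 79.650 sabins.
Net gain per m²: Δα = 0.72 − 0.02 = 0.70.
Area = ΔA/Δα = 79.650/0.70 = 113.8 m².

113.8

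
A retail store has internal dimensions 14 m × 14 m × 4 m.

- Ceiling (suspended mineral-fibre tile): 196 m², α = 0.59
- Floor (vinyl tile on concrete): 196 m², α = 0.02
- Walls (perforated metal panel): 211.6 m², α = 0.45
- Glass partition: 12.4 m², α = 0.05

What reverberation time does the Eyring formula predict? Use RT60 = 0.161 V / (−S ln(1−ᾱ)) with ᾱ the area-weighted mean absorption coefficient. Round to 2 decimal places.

Total surface area S = 196 + 196 + 211.6 + 12.4 = 616.0 m².
Absorption A = 196·0.59 + 196·0.02 + 211.6·0.45 + 12.4·0.05 = 215.400 sabins.
Mean coefficient ᾱ = A/S = 0.3497.
−S·ln(1−ᾱ) = −616.0 × ln(1 − 0.3497) = 265.078.
V = 14 × 14 × 4 = 784 m³.
T = 0.161·V/[−S·ln(1−ᾱ)] = 0.161·784/265.078 = 0.48 s.

0.48 s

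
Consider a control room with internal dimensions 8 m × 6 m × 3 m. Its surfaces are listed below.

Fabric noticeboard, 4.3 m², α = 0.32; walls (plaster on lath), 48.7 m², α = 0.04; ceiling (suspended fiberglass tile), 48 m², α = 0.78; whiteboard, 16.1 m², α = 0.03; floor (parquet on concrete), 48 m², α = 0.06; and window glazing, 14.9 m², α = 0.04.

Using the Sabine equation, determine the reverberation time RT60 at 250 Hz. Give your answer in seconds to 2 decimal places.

A = Σ Sᵢαᵢ = 4.3*0.32 + 48.7*0.04 + 48*0.78 + 16.1*0.03 + 48*0.06 + 14.9*0.04 = 44.723 sabins.
V = 8·6·3 = 144 m³.
Sabine: RT60 = 0.161 × 144 / 44.723 = 0.52 s.

0.52 sec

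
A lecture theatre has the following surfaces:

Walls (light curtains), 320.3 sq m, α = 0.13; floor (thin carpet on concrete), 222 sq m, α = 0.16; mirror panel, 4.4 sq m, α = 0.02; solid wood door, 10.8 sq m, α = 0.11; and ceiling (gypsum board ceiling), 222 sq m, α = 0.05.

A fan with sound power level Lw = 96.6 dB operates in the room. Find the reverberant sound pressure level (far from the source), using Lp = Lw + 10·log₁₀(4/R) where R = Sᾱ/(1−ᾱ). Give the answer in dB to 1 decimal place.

A = 89.535 sabins; S = 779.5 sq m.
ᾱ = 0.1149, so room constant R = A/(1−ᾱ) = 101.158 sq m.
Lp = Lw + 10 log₁₀(4/R) = 96.6 -14.03 = 82.6 dB.

82.6 dB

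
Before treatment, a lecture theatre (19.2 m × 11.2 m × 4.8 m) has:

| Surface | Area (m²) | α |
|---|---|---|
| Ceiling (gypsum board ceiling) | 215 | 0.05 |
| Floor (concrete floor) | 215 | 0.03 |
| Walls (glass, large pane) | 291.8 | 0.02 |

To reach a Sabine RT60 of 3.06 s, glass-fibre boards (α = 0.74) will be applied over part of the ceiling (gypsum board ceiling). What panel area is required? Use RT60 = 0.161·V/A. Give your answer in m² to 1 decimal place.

45.3

Summing Sᵢαᵢ: 10.750 + 6.450 + 5.836 → A₁ = 23.036 sabins.
Required A₂ = 0.161·1032.192/3.06 = 54.308 sabins.
Absorption to add: 54.308 − 23.036 = 31.272 sabins.
Net gain per m²: Δα = 0.74 − 0.05 = 0.69.
Panel area = 31.272 / 0.69 = 45.3 m².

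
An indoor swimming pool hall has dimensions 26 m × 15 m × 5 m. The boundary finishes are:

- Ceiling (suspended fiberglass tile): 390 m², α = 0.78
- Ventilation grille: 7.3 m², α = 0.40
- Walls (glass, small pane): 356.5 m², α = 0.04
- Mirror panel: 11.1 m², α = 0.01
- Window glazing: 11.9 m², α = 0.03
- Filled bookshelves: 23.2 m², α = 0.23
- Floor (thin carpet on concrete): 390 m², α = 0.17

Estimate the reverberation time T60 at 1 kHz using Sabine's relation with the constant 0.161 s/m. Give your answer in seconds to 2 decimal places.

Equivalent absorption area: A = 390·0.78 + 7.3·0.40 + 356.5·0.04 + 11.1·0.01 + 11.9·0.03 + 23.2·0.23 + 390·0.17 = 393.484 m².
Room volume: 1950 m³.
RT60 = 0.161 · V / A = 0.161 × 1950 / 393.484 = 0.80 s.

0.80 seconds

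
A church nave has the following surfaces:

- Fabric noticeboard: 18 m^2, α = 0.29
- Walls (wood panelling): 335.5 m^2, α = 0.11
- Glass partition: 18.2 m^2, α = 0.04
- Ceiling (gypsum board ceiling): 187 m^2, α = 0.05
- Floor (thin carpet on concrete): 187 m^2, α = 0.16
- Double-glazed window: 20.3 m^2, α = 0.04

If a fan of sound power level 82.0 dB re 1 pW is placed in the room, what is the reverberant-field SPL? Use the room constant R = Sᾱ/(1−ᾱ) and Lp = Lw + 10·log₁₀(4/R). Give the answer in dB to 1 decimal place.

A = 82.935 sabins; S = 766.0 m^2.
ᾱ = 0.1083, so room constant R = A/(1−ᾱ) = 93.008 m^2.
Lp = Lw + 10 log₁₀(4/R) = 82.0 -13.66 = 68.3 dB.

68.3 dB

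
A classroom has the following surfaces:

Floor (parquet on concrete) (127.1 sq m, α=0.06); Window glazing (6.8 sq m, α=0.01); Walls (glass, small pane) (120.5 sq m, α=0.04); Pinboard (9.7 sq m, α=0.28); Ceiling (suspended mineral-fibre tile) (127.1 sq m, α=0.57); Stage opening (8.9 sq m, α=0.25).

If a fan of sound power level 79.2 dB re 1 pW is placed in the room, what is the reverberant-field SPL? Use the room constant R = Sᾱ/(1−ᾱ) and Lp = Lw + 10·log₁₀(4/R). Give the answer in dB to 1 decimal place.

64.6 dB

Σ(Sᵢαᵢ) = 127.1·0.06 + 6.8·0.01 + 120.5·0.04 + 9.7·0.28 + 127.1·0.57 + 8.9·0.25 = 89.902; total area S = 400.1 sq m.
ᾱ = 89.902/400.1 = 0.2247; R = Sᾱ/(1−ᾱ) = 89.902/(1−0.2247) = 115.958 sq m.
Lp = 79.2 + 10·log₁₀(4/115.958) = 79.2 + (-14.62) = 64.6 dB.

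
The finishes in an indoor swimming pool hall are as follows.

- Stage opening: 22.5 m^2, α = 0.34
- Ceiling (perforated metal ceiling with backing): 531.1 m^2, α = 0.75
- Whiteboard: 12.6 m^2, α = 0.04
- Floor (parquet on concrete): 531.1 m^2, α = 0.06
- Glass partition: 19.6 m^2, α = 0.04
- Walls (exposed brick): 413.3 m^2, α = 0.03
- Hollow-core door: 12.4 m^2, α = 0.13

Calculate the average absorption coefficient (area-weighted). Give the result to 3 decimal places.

0.294

Total surface area S = 1542.6 m^2.
A = 22.5*0.34 + 531.1*0.75 + 12.6*0.04 + 531.1*0.06 + 19.6*0.04 + 413.3*0.03 + 12.4*0.13 = 453.140 sabins.
ᾱ = 453.140 / 1542.6 = 0.294.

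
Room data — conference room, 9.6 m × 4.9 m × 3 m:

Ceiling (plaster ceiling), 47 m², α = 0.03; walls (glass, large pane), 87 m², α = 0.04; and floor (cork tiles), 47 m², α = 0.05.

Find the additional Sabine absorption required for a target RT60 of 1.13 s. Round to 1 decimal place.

A₁ = Σ Sᵢαᵢ = 47·0.03 + 87·0.04 + 47·0.05 = 7.240 sabins.
V = 141.12 m³. Required absorption A₂ = 0.161 × 141.12 / 1.13 = 20.106 sabins.
Shortfall: 20.106 − 7.240 = 12.9 sabins.

12.9 sabins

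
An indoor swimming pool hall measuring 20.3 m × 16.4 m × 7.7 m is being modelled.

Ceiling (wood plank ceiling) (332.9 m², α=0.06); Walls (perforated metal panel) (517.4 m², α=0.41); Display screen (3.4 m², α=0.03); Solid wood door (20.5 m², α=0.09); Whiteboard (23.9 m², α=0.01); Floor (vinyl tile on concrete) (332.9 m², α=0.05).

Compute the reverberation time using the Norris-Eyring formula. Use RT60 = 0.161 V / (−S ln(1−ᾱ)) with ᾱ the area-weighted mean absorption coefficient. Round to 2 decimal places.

S = Σ Sᵢ = 1231.0 m².
Absorption A = 332.9×0.06 + 517.4×0.41 + 3.4×0.03 + 20.5×0.09 + 23.9×0.01 + 332.9×0.05 = 250.939 sabins.
ᾱ = 250.939 / 1231.0 = 0.2038.
Eyring denominator: −S ln(1−ᾱ) = 280.551.
V = 20.3 × 16.4 × 7.7 = 2563.484 m³.
T = 0.161·V/[−S·ln(1−ᾱ)] = 0.161·2563.484/280.551 = 1.47 s.

1.47 seconds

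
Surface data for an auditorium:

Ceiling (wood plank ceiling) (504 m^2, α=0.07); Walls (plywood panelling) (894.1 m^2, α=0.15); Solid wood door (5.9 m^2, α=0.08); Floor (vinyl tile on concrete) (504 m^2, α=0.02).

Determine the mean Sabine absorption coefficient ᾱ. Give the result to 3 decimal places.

Total surface area S = 1908.0 m^2.
Weighted sum Σ Sα = 179.947.
ᾱ = A/S = 0.094.

0.094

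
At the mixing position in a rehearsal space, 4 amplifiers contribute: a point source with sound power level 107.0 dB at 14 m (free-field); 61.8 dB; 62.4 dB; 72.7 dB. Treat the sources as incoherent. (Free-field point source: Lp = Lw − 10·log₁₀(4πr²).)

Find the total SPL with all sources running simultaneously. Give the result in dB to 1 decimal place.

Source at 14 m: Lp = 107.0 − 10·log₁₀(4π·14²) = 107.0 − 10·log₁₀(2463.009) = 73.1 dB.
Sum in the linear (power) domain: Σ 10^(Lᵢ/10) = 10^(73.1/10) + 10^(61.8/10) + 10^(62.4/10) + 10^(72.7/10) = 4.229e+07.
L_total = 10·log₁₀(4.229e+07) = 76.3 dB.

76.3 dB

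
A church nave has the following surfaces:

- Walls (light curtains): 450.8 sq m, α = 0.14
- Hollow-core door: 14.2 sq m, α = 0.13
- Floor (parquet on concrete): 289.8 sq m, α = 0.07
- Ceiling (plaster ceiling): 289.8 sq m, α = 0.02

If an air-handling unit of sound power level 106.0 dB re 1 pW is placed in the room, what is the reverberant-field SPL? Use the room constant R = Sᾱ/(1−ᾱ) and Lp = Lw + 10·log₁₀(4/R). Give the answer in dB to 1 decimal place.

A = 91.040 sabins; S = 1044.6 sq m.
ᾱ = 0.0872, so room constant R = A/(1−ᾱ) = 99.737 sq m.
Lp = 106.0 + 10·log₁₀(4/99.737) = 106.0 + (-13.97) = 92.0 dB.

92.0 dB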